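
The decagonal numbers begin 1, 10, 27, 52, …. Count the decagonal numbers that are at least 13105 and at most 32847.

The n-th decagonal number is n(4n−3).
Smallest index with value ≥ 13105: n = 58 (giving 13282).
Largest index with value ≤ 32847: n = 90 (giving 32130).
Indices 58 through 90: 33 terms.

33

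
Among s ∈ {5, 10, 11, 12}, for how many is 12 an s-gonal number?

2

s = 5: P(5, 3) = 12. ✓
s = 10: P(10, 2) = 10 and P(10, 3) = 27; 12 is not s-gonal.
s = 11: P(11, 2) = 11 and P(11, 3) = 30; 12 is not s-gonal.
s = 12: P(12, 2) = 12. ✓
Hits: s ∈ {5, 12} → 2.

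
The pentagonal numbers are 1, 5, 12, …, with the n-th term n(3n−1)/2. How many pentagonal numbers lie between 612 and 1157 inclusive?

The n-th pentagonal number is n(3n−1)/2.
Smallest index with value ≥ 612: n = 21 (giving 651).
Largest index with value ≤ 1157: n = 27 (giving 1080).
Indices 21 through 27: 7 terms.

7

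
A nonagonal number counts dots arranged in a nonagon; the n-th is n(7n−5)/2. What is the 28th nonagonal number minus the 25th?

28·(7·28 − 5)/2 = 2674 and 25·(7·25 − 5)/2 = 2125.
Difference: 2674 − 2125 = 549.

549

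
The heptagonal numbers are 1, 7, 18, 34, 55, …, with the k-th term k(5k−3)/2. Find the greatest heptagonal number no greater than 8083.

8037

Solve n(5n−3)/2 ≤ 8083 for integer n.
n = 57 gives 8037 ≤ 8083, while n = 58 gives 8323 > 8083; so the answer is 8037.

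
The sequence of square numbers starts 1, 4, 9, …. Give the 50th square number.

2500

The 50th square number is n² with n = 50.
50² = 2500.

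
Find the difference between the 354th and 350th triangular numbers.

354·355/2 = 62835 and 350·351/2 = 61425.
Difference: 62835 − 61425 = 1410.

1410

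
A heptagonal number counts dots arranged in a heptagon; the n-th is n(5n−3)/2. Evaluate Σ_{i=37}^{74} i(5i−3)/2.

300884

Σ i(5i−3)/2 = (5Σi² − 3Σi) / 2 over i = 37..74.
Σi = 2775 − 666 = 2109 and Σi² = 137825 − 16206 = 121619.
(5·121619 − 3·2109) / 2 = 601768/2 = 300884.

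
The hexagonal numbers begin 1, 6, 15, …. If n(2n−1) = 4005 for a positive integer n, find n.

Set n(2n−1) = 4005, giving 2n² − n − 4005 = 0.
The discriminant is 1 + 8·4005 = 32041, and √32041 = 179.
So n = (1 + 179) / 4 = 180/4 = 45.
Check: 45·(2·45 − 1) = 4005. ✓

45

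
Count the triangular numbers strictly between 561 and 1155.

The n-th triangular number is n(n+1)/2.
Smallest index with value > 561: n = 34 (giving 595).
Largest index with value < 1155: n = 47 (giving 1128).
Indices 34 through 47: 14 terms.

14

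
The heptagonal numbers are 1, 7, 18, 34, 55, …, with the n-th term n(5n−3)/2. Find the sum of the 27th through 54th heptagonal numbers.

Σ i(5i−3)/2 = (5Σi² − 3Σi) / 2 over i = 27..54.
Σi = 1485 − 351 = 1134 and Σi² = 53955 − 6201 = 47754.
(5·47754 − 3·1134) / 2 = 235368/2 = 117684.

117684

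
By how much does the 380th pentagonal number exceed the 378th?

380·(3·380 − 1)/2 = 216410 and 378·(3·378 − 1)/2 = 214137.
Difference: 216410 − 214137 = 2273.

2273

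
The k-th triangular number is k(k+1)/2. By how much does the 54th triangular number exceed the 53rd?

54

Consecutive triangular numbers differ by n: T_{54} − T_{53} = 54.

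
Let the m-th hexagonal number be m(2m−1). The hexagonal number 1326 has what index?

26

Set n(2n−1) = 1326, giving 2n² − n − 1326 = 0.
The discriminant is 1 + 8·1326 = 10609, and √10609 = 103.
So n = (1 + 103) / 4 = 104/4 = 26.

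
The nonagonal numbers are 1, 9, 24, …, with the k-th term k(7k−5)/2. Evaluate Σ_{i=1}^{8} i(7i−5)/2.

Σ i(7i−5)/2 = (7Σi² − 5Σi) / 2 over i = 1..8.
Σi = 36 and Σi² = 204.
(7·204 − 5·36) / 2 = 1248/2 = 624.

624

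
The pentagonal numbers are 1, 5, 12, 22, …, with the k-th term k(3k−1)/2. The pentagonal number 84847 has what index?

238

Set n(3n−1)/2 = 84847, giving 3n² − n − 169694 = 0.
So n = (1 + 1427) / 6 = 1428/6 = 238.
Check: 238·(3·238 − 1)/2 = 84847. ✓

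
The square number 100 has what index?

We need n² = 100, so n = √100 = 10.
Check: 10² = 100. ✓

10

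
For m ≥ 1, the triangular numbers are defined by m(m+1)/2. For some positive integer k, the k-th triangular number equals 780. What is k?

Set n(n+1)/2 = 780, giving n² + n − 1560 = 0.
The discriminant is 1 + 8·780 = 6241, and √6241 = 79.
So n = (-1 + 79) / 2 = 78/2 = 39.

39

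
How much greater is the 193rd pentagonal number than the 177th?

193·(3·193 − 1)/2 = 55777 and 177·(3·177 − 1)/2 = 46905.
Difference: 55777 − 46905 = 8872.

8872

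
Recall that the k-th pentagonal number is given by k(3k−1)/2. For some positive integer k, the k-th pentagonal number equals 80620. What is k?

Set n(3n−1)/2 = 80620, giving 3n² − n − 161240 = 0.
The discriminant is 1 + 24·80620 = 1934881, and √1934881 = 1391.
So n = (1 + 1391) / 6 = 1392/6 = 232.

232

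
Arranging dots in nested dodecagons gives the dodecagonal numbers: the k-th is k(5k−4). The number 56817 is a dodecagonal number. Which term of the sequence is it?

107

Set n(5n−4) = 56817, giving 5n² − 4n − 56817 = 0.
So n = (4 + 1066) / 10 = 1070/10 = 107.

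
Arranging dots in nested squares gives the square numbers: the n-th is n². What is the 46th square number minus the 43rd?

267

46² = 2116 and 43² = 1849.
Difference: 2116 − 1849 = 267.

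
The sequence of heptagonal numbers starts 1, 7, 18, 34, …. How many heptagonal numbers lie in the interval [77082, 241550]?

136

The n-th heptagonal number is n(5n−3)/2.
Smallest index with value ≥ 77082: n = 176 (giving 77176).
Largest index with value ≤ 241550: n = 311 (giving 241336).
Indices 176 through 311: 136 terms.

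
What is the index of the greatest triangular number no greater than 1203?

Solve n(n+1)/2 ≤ 1203 for integer n.
n = 48 gives 1176 ≤ 1203, while n = 49 gives 1225 > 1203; so the answer is index 48.

48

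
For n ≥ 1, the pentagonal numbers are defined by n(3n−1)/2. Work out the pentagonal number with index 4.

22

The 4th pentagonal number is n(3n−1)/2 with n = 4.
4·(3·4 − 1)/2 = 4·11/2 = 22.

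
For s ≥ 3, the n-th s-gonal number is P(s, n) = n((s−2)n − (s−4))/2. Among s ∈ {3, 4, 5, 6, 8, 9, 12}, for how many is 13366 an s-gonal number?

s = 3: P(3, 163) = 13366. ✓
s = 4: P(4, 115) = 13225 and P(4, 116) = 13456; 13366 is not s-gonal.
s = 5: P(5, 94) = 13207 and P(5, 95) = 13490; 13366 is not s-gonal.
s = 6: P(6, 82) = 13366. ✓
s = 8: P(8, 67) = 13333 and P(8, 68) = 13736; 13366 is not s-gonal.
s = 9: P(9, 62) = 13299 and P(9, 63) = 13734; 13366 is not s-gonal.
s = 12: P(12, 52) = 13312 and P(12, 53) = 13833; 13366 is not s-gonal.
Hits: s ∈ {3, 6} → 2.

2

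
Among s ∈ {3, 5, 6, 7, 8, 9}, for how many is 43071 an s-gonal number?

s = 3: P(3, 293) = 43071. ✓
s = 5: P(5, 169) = 42757 and P(5, 170) = 43265; 43071 is not s-gonal.
s = 6: P(6, 147) = 43071. ✓
s = 7: P(7, 131) = 42706 and P(7, 132) = 43362; 43071 is not s-gonal.
s = 8: P(8, 120) = 42960 and P(8, 121) = 43681; 43071 is not s-gonal.
s = 9: P(9, 111) = 42846 and P(9, 112) = 43624; 43071 is not s-gonal.
Hits: s ∈ {3, 6} → 2.

2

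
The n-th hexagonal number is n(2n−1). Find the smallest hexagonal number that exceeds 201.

Solve n(2n−1) > 201 for integer n.
The largest n with value ≤ 201 is 10 (since 190 ≤ 201 < 231), so the first above is n = 11, value 231.

231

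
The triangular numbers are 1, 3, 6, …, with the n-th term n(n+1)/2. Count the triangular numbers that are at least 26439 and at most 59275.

The n-th triangular number is n(n+1)/2.
Smallest index with value ≥ 26439: n = 230 (giving 26565).
Largest index with value ≤ 59275: n = 343 (giving 58996).
Indices 230 through 343: 114 terms.

114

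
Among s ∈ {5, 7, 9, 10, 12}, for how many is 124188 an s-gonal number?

1

s = 5: P(5, 287) = 123410 and P(5, 288) = 124272; 124188 is not s-gonal.
s = 7: P(7, 223) = 123988 and P(7, 224) = 125104; 124188 is not s-gonal.
s = 9: P(9, 188) = 123234 and P(9, 189) = 124551; 124188 is not s-gonal.
s = 10: P(10, 176) = 123376 and P(10, 177) = 124785; 124188 is not s-gonal.
s = 12: P(12, 158) = 124188. ✓
Hits: s ∈ {12} → 1.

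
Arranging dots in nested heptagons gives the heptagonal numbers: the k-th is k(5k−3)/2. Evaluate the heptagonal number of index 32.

2512

32·(5·32 − 3)/2 = 32·157/2 = 2512.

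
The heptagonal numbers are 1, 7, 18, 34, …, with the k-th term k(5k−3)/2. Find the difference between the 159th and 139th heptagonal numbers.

159·(5·159 − 3)/2 = 62964 and 139·(5·139 − 3)/2 = 48094.
Difference: 62964 − 48094 = 14870.

14870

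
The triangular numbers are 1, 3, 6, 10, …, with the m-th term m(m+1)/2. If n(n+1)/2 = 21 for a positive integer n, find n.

Set n(n+1)/2 = 21, giving n² + n − 42 = 0.
So n = (-1 + 13) / 2 = 12/2 = 6.
Check: 6·7/2 = 21. ✓

6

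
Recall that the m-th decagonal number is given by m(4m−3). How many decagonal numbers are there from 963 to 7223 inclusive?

The n-th decagonal number is n(4n−3).
Smallest index with value ≥ 963: n = 16 (giving 976).
Largest index with value ≤ 7223: n = 42 (giving 6930).
Indices 16 through 42: 27 terms.

27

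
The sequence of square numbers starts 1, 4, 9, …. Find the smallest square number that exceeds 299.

324

Solve n² > 299 for integer n.
The largest n with value ≤ 299 is 17 (since 289 ≤ 299 < 324), so the first above is n = 18, value 324.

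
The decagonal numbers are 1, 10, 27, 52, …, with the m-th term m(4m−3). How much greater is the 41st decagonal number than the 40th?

Consecutive decagonal numbers differ by 8n − 7: here 8·41 − 7 = 321.

321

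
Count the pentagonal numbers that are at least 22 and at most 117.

6

The n-th pentagonal number is n(3n−1)/2.
Smallest index with value ≥ 22: n = 4 (giving 22).
Largest index with value ≤ 117: n = 9 (giving 117).
Indices 4 through 9: 6 terms.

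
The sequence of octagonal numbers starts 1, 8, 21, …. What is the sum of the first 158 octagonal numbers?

Σ i(3i−2) = 3Σi² − 2Σi over i = 1..158.
Σi = 12561 and Σi² = 1327279.
3·1327279 − 2·12561 = 3956715.

3956715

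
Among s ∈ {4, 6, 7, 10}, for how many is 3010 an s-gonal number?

1

s = 4: P(4, 54) = 2916 and P(4, 55) = 3025; 3010 is not s-gonal.
s = 6: P(6, 39) = 3003 and P(6, 40) = 3160; 3010 is not s-gonal.
s = 7: P(7, 35) = 3010. ✓
s = 10: P(10, 27) = 2835 and P(10, 28) = 3052; 3010 is not s-gonal.
Hits: s ∈ {7} → 1.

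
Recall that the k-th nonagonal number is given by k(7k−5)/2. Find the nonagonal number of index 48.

The 48th nonagonal number is n(7n−5)/2 with n = 48.
48·(7·48 − 5)/2 = 48·331/2 = 7944.

7944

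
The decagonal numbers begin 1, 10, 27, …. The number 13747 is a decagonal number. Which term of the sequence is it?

Set n(4n−3) = 13747, giving 4n² − 3n − 13747 = 0.
The discriminant is 9 + 16·13747 = 219961, and √219961 = 469.
So n = (3 + 469) / 8 = 472/8 = 59.

59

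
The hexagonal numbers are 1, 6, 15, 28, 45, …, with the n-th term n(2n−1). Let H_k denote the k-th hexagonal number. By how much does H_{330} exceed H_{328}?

2630

330·(2·330 − 1) = 217470 and 328·(2·328 − 1) = 214840.
Difference: 217470 − 214840 = 2630.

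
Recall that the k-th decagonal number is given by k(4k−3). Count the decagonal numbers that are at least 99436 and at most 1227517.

396

The n-th decagonal number is n(4n−3).
Smallest index with value ≥ 99436: n = 159 (giving 100647).
Largest index with value ≤ 1227517: n = 554 (giving 1226002).
Indices 159 through 554: 396 terms.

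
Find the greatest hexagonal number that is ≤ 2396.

2278

Solve n(2n−1) ≤ 2396 for integer n.
n = 34 gives 2278 ≤ 2396, while n = 35 gives 2415 > 2396; so the answer is 2278.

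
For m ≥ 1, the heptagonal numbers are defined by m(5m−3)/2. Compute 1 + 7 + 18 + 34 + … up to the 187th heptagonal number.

5466758

Σ i(5i−3)/2 = (5Σi² − 3Σi) / 2 over i = 1..187.
Σi = 17578 and Σi² = 2197250.
(5·2197250 − 3·17578) / 2 = 10933516/2 = 5466758.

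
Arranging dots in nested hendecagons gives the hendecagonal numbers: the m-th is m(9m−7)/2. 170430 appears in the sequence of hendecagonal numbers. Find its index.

Set n(9n−7)/2 = 170430, giving 9n² − 7n − 340860 = 0.
The discriminant is 49 + 72·170430 = 12271009, and √12271009 = 3503.
So n = (7 + 3503) / 18 = 3510/18 = 195.

195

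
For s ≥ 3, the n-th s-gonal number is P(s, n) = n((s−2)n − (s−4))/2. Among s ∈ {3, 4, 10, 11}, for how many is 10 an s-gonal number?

2

s = 3: P(3, 4) = 10. ✓
s = 4: P(4, 3) = 9 and P(4, 4) = 16; 10 is not s-gonal.
s = 10: P(10, 2) = 10. ✓
s = 11: P(11, 1) = 1 and P(11, 2) = 11; 10 is not s-gonal.
Hits: s ∈ {3, 10} → 2.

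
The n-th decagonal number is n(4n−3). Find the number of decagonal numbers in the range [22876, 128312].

The n-th decagonal number is n(4n−3).
Smallest index with value ≥ 22876: n = 76 (giving 22876).
Largest index with value ≤ 128312: n = 179 (giving 127627).
Indices 76 through 179: 104 terms.

104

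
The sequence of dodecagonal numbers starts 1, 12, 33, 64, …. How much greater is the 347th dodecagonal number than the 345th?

6912

347·(5·347 − 4) = 600657 and 345·(5·345 − 4) = 593745.
Difference: 600657 − 593745 = 6912.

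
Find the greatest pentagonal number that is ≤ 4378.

Solve n(3n−1)/2 ≤ 4378 for integer n.
n = 54 gives 4347 ≤ 4378, while n = 55 gives 4510 > 4378; so the answer is 4347.

4347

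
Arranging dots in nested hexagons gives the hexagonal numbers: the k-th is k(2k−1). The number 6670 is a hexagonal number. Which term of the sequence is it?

Set n(2n−1) = 6670, giving 2n² − n − 6670 = 0.
So n = (1 + 231) / 4 = 232/4 = 58.

58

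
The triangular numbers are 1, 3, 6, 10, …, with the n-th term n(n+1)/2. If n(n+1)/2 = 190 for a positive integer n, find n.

19

Set n(n+1)/2 = 190, giving n² + n − 380 = 0.
The discriminant is 1 + 8·190 = 1521, and √1521 = 39.
So n = (-1 + 39) / 2 = 38/2 = 19.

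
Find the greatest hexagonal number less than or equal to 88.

Solve n(2n−1) ≤ 88 for integer n.
n = 6 gives 66 ≤ 88, while n = 7 gives 91 > 88; so the answer is 66.

66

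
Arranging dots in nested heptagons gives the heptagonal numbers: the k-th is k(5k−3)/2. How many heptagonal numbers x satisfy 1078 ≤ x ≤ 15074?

The n-th heptagonal number is n(5n−3)/2.
Smallest index with value ≥ 1078: n = 22 (giving 1177).
Largest index with value ≤ 15074: n = 77 (giving 14707).
Indices 22 through 77: 56 terms.

56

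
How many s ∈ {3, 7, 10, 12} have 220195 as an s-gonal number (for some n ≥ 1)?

1

s = 3: P(3, 663) = 220116 and P(3, 664) = 220780; 220195 is not s-gonal.
s = 7: P(7, 297) = 220077 and P(7, 298) = 221563; 220195 is not s-gonal.
s = 10: P(10, 235) = 220195. ✓
s = 12: P(12, 210) = 219660 and P(12, 211) = 221761; 220195 is not s-gonal.
Hits: s ∈ {10} → 1.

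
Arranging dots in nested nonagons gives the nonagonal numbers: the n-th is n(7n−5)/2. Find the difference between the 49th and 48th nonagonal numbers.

337

Consecutive nonagonal numbers differ by 7n − 6: here 7·49 − 6 = 337.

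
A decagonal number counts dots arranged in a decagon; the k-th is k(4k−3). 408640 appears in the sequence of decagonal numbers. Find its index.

Set n(4n−3) = 408640, giving 4n² − 3n − 408640 = 0.
So n = (3 + 2557) / 8 = 2560/8 = 320.
Check: 320·(4·320 − 3) = 408640. ✓

320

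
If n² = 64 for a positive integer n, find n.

8

We need n² = 64, so n = √64 = 8.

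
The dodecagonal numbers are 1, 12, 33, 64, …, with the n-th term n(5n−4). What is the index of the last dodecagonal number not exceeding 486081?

312

Solve n(5n−4) ≤ 486081 for integer n.
n = 312 gives 485472 ≤ 486081, while n = 313 gives 488593 > 486081; so the answer is index 312.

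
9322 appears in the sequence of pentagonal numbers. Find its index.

79

Set n(3n−1)/2 = 9322, giving 3n² − n − 18644 = 0.
So n = (1 + 473) / 6 = 474/6 = 79.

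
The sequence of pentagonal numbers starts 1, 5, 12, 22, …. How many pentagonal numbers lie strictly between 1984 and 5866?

The n-th pentagonal number is n(3n−1)/2.
Smallest index with value > 1984: n = 37 (giving 2035).
Largest index with value < 5866: n = 62 (giving 5735).
Indices 37 through 62: 26 terms.

26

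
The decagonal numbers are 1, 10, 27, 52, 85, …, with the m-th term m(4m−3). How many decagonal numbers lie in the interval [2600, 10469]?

26

The n-th decagonal number is n(4n−3).
Smallest index with value ≥ 2600: n = 26 (giving 2626).
Largest index with value ≤ 10469: n = 51 (giving 10251).
Indices 26 through 51: 26 terms.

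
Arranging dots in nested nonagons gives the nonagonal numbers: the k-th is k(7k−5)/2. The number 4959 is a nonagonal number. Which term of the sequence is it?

Set n(7n−5)/2 = 4959, giving 7n² − 5n − 9918 = 0.
The discriminant is 25 + 56·4959 = 277729, and √277729 = 527.
So n = (5 + 527) / 14 = 532/14 = 38.

38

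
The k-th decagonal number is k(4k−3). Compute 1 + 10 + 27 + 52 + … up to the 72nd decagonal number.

500196

Σ i(4i−3) = 4Σi² − 3Σi over i = 1..72.
Σi = 2628 and Σi² = 127020.
4·127020 − 3·2628 = 500196.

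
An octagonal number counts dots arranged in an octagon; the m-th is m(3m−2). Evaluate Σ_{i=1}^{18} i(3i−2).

5985

Σ i(3i−2) = 3Σi² − 2Σi over i = 1..18.
Σi = 171 and Σi² = 2109.
3·2109 − 2·171 = 5985.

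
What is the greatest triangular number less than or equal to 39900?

Solve n(n+1)/2 ≤ 39900 for integer n.
n = 281 gives 39621 ≤ 39900, while n = 282 gives 39903 > 39900; so the answer is 39621.

39621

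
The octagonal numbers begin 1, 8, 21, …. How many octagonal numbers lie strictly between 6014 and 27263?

50

The n-th octagonal number is n(3n−2).
Smallest index with value > 6014: n = 46 (giving 6256).
Largest index with value < 27263: n = 95 (giving 26885).
Indices 46 through 95: 50 terms.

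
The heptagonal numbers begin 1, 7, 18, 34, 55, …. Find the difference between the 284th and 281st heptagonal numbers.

284·(5·284 − 3)/2 = 201214 and 281·(5·281 − 3)/2 = 196981.
Difference: 201214 − 196981 = 4233.

4233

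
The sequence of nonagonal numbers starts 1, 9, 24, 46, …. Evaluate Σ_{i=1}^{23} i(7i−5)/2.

Σ i(7i−5)/2 = (7Σi² − 5Σi) / 2 over i = 1..23.
Σi = 276 and Σi² = 4324.
(7·4324 − 5·276) / 2 = 28888/2 = 14444.

14444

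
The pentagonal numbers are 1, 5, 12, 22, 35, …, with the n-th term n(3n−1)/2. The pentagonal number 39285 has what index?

162

Set n(3n−1)/2 = 39285, giving 3n² − n − 78570 = 0.
The discriminant is 1 + 24·39285 = 942841, and √942841 = 971.
So n = (1 + 971) / 6 = 972/6 = 162.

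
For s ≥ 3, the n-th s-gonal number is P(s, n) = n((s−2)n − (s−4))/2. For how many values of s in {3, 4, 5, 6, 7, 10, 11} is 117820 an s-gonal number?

s = 3: P(3, 484) = 117370 and P(3, 485) = 117855; 117820 is not s-gonal.
s = 4: P(4, 343) = 117649 and P(4, 344) = 118336; 117820 is not s-gonal.
s = 5: P(5, 280) = 117460 and P(5, 281) = 118301; 117820 is not s-gonal.
s = 6: P(6, 242) = 116886 and P(6, 243) = 117855; 117820 is not s-gonal.
s = 7: P(7, 217) = 117397 and P(7, 218) = 118483; 117820 is not s-gonal.
s = 10: P(10, 172) = 117820. ✓
s = 11: P(11, 162) = 117531 and P(11, 163) = 118990; 117820 is not s-gonal.
Hits: s ∈ {10} → 1.

1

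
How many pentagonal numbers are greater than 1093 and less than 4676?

The n-th pentagonal number is n(3n−1)/2.
Smallest index with value > 1093: n = 28 (giving 1162).
Largest index with value < 4676: n = 55 (giving 4510).
Indices 28 through 55: 28 terms.

28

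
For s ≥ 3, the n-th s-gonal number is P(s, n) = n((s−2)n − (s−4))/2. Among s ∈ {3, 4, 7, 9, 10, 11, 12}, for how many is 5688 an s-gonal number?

s = 3: P(3, 106) = 5671 and P(3, 107) = 5778; 5688 is not s-gonal.
s = 4: P(4, 75) = 5625 and P(4, 76) = 5776; 5688 is not s-gonal.
s = 7: P(7, 48) = 5688. ✓
s = 9: P(9, 40) = 5500 and P(9, 41) = 5781; 5688 is not s-gonal.
s = 10: P(10, 38) = 5662 and P(10, 39) = 5967; 5688 is not s-gonal.
s = 11: P(11, 35) = 5390 and P(11, 36) = 5706; 5688 is not s-gonal.
s = 12: P(12, 34) = 5644 and P(12, 35) = 5985; 5688 is not s-gonal.
Hits: s ∈ {7} → 1.

1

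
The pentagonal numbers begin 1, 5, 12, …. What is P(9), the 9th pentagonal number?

117

9·(3·9 − 1)/2 = 9·26/2 = 9·13 = 117.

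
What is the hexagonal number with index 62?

The 62nd hexagonal number is n(2n−1) with n = 62.
62·(2·62 − 1) = 62·123 = 7626.

7626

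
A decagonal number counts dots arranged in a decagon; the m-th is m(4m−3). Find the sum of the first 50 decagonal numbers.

Σ i(4i−3) = 4Σi² − 3Σi over i = 1..50.
Σi = 1275 and Σi² = 42925.
4·42925 − 3·1275 = 167875.

167875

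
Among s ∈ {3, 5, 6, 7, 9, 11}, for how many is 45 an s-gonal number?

s = 3: P(3, 9) = 45. ✓
s = 5: P(5, 5) = 35 and P(5, 6) = 51; 45 is not s-gonal.
s = 6: P(6, 5) = 45. ✓
s = 7: P(7, 4) = 34 and P(7, 5) = 55; 45 is not s-gonal.
s = 9: P(9, 3) = 24 and P(9, 4) = 46; 45 is not s-gonal.
s = 11: P(11, 3) = 30 and P(11, 4) = 58; 45 is not s-gonal.
Hits: s ∈ {3, 6} → 2.

2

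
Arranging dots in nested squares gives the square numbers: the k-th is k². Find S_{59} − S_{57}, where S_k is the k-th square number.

59² = 3481 and 57² = 3249.
Difference: 3481 − 3249 = 232.

232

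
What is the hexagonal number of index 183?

66795

The 183rd hexagonal number is n(2n−1) with n = 183.
183·(2·183 − 1) = 183·365 = 66795.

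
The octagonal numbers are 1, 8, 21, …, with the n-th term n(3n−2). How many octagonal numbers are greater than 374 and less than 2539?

18

The n-th octagonal number is n(3n−2).
Smallest index with value > 374: n = 12 (giving 408).
Largest index with value < 2539: n = 29 (giving 2465).
Indices 12 through 29: 18 terms.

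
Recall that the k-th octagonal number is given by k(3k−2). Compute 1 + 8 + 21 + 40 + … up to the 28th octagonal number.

Σ i(3i−2) = 3Σi² − 2Σi over i = 1..28.
Σi = 406 and Σi² = 7714.
3·7714 − 2·406 = 22330.

22330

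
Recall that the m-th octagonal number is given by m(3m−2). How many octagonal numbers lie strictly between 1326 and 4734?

The n-th octagonal number is n(3n−2).
Smallest index with value > 1326: n = 22 (giving 1408).
Largest index with value < 4734: n = 40 (giving 4720).
Indices 22 through 40: 19 terms.

19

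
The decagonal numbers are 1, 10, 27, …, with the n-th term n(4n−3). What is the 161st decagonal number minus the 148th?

161·(4·161 − 3) = 103201 and 148·(4·148 − 3) = 87172.
Difference: 103201 − 87172 = 16029.

16029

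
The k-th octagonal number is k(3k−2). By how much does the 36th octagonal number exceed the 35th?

211

Consecutive octagonal numbers differ by 6n − 5: here 6·36 − 5 = 211.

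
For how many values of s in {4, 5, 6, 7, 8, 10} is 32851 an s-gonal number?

1

s = 4: P(4, 181) = 32761 and P(4, 182) = 33124; 32851 is not s-gonal.
s = 5: P(5, 148) = 32782 and P(5, 149) = 33227; 32851 is not s-gonal.
s = 6: P(6, 128) = 32640 and P(6, 129) = 33153; 32851 is not s-gonal.
s = 7: P(7, 114) = 32319 and P(7, 115) = 32890; 32851 is not s-gonal.
s = 8: P(8, 104) = 32240 and P(8, 105) = 32865; 32851 is not s-gonal.
s = 10: P(10, 91) = 32851. ✓
Hits: s ∈ {10} → 1.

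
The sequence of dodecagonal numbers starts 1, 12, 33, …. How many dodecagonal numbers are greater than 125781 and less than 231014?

The n-th dodecagonal number is n(5n−4).
Smallest index with value > 125781: n = 160 (giving 127360).
Largest index with value < 231014: n = 215 (giving 230265).
Indices 160 through 215: 56 terms.

56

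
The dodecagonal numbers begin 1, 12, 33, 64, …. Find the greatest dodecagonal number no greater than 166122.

164892

Solve n(5n−4) ≤ 166122 for integer n.
n = 182 gives 164892 ≤ 166122, while n = 183 gives 166713 > 166122; so the answer is 164892.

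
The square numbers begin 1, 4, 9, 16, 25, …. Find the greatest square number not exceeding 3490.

Solve n² ≤ 3490 for integer n.
n = 59 gives 3481 ≤ 3490, while n = 60 gives 3600 > 3490; so the answer is 3481.

3481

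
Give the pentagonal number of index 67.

6700

The 67th pentagonal number is n(3n−1)/2 with n = 67.
67·(3·67 − 1)/2 = 67·200/2 = 67·100 = 6700.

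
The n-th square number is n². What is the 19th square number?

The 19th square number is n² with n = 19.
19² = 361.

361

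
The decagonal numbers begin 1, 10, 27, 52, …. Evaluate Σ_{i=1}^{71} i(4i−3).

Σ i(4i−3) = 4Σi² − 3Σi over i = 1..71.
Σi = 2556 and Σi² = 121836.
4·121836 − 3·2556 = 479676.

479676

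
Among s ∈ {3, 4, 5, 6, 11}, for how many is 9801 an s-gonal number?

2

s = 3: P(3, 139) = 9730 and P(3, 140) = 9870; 9801 is not s-gonal.
s = 4: P(4, 99) = 9801. ✓
s = 5: P(5, 81) = 9801. ✓
s = 6: P(6, 70) = 9730 and P(6, 71) = 10011; 9801 is not s-gonal.
s = 11: P(11, 47) = 9776 and P(11, 48) = 10200; 9801 is not s-gonal.
Hits: s ∈ {4, 5} → 2.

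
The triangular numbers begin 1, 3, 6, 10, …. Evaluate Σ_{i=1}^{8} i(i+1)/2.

120

Σ i(i+1)/2 = (Σi² + Σi) / 2 over i = 1..8.
Σi = 36 and Σi² = 204.
(1·204 + 1·36) / 2 = 240/2 = 120.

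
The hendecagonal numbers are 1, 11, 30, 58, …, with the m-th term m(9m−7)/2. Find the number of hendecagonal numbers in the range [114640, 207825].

The n-th hendecagonal number is n(9n−7)/2.
Smallest index with value ≥ 114640: n = 160 (giving 114640).
Largest index with value ≤ 207825: n = 215 (giving 207260).
Indices 160 through 215: 56 terms.

56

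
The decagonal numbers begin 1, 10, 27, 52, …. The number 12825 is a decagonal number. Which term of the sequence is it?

Set n(4n−3) = 12825, giving 4n² − 3n − 12825 = 0.
So n = (3 + 453) / 8 = 456/8 = 57.

57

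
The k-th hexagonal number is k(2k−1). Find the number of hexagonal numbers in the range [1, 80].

6

The n-th hexagonal number is n(2n−1).
Smallest index with value ≥ 1: n = 1 (giving 1).
Largest index with value ≤ 80: n = 6 (giving 66).
Indices 1 through 6: 6 terms.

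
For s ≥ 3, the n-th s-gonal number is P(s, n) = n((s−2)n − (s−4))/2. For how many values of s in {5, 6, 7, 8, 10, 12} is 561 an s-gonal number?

2

s = 5: P(5, 19) = 532 and P(5, 20) = 590; 561 is not s-gonal.
s = 6: P(6, 17) = 561. ✓
s = 7: P(7, 15) = 540 and P(7, 16) = 616; 561 is not s-gonal.
s = 8: P(8, 14) = 560 and P(8, 15) = 645; 561 is not s-gonal.
s = 10: P(10, 12) = 540 and P(10, 13) = 637; 561 is not s-gonal.
s = 12: P(12, 11) = 561. ✓
Hits: s ∈ {6, 12} → 2.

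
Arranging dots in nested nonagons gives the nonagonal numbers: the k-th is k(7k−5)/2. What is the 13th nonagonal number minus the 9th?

298

13·(7·13 − 5)/2 = 559 and 9·(7·9 − 5)/2 = 261.
Difference: 559 − 261 = 298.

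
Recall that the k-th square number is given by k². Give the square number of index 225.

50625

225² = 50625.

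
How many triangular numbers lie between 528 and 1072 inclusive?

The n-th triangular number is n(n+1)/2.
Smallest index with value ≥ 528: n = 32 (giving 528).
Largest index with value ≤ 1072: n = 45 (giving 1035).
Indices 32 through 45: 14 terms.

14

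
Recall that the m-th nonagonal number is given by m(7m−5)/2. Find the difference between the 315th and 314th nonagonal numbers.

2199

Consecutive nonagonal numbers differ by 7n − 6: here 7·315 − 6 = 2199.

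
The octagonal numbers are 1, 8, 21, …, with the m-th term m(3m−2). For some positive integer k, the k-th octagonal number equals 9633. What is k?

57

Set n(3n−2) = 9633, giving 3n² − 2n − 9633 = 0.
So n = (2 + 340) / 6 = 342/6 = 57.
Check: 57·(3·57 − 2) = 9633. ✓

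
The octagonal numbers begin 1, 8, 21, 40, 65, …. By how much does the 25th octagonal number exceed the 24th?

145

Consecutive octagonal numbers differ by 6n − 5: here 6·25 − 5 = 145.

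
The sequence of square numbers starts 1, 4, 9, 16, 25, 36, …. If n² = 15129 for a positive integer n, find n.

We need n² = 15129, so n = √15129 = 123.
Check: 123² = 15129. ✓

123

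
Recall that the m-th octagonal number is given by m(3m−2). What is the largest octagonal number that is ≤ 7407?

7400

Solve n(3n−2) ≤ 7407 for integer n.
n = 50 gives 7400 ≤ 7407, while n = 51 gives 7701 > 7407; so the answer is 7400.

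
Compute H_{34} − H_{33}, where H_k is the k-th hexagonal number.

Consecutive hexagonal numbers differ by 4n − 3: here 4·34 − 3 = 133.

133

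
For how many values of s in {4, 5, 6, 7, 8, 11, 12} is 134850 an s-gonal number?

s = 4: P(4, 367) = 134689 and P(4, 368) = 135424; 134850 is not s-gonal.
s = 5: P(5, 300) = 134850. ✓
s = 6: P(6, 259) = 133903 and P(6, 260) = 134940; 134850 is not s-gonal.
s = 7: P(7, 232) = 134212 and P(7, 233) = 135373; 134850 is not s-gonal.
s = 8: P(8, 212) = 134408 and P(8, 213) = 135681; 134850 is not s-gonal.
s = 11: P(11, 173) = 134075 and P(11, 174) = 135633; 134850 is not s-gonal.
s = 12: P(12, 164) = 133824 and P(12, 165) = 135465; 134850 is not s-gonal.
Hits: s ∈ {5} → 1.

1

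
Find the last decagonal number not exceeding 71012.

70357

Solve n(4n−3) ≤ 71012 for integer n.
n = 133 gives 70357 ≤ 71012, while n = 134 gives 71422 > 71012; so the answer is 70357.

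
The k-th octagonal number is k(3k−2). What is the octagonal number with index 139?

57685

The 139th octagonal number is n(3n−2) with n = 139.
139·(3·139 − 2) = 139·415 = 57685.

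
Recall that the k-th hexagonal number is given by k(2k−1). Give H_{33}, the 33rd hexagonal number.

2145

The 33rd hexagonal number is n(2n−1) with n = 33.
33·(2·33 − 1) = 33·65 = 2145.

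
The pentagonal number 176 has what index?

Set n(3n−1)/2 = 176, giving 3n² − n − 352 = 0.
The discriminant is 1 + 24·176 = 4225, and √4225 = 65.
So n = (1 + 65) / 6 = 66/6 = 11.
Check: 11·(3·11 − 1)/2 = 176. ✓

11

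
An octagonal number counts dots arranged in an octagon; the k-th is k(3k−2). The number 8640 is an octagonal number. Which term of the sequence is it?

54

Set n(3n−2) = 8640, giving 3n² − 2n − 8640 = 0.
The discriminant is 4 + 12·8640 = 103684, and √103684 = 322.
So n = (2 + 322) / 6 = 324/6 = 54.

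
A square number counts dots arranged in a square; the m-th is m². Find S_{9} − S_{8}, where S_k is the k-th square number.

n² − (n−1)² = 2n − 1, so 9² − 8² = 2·9 − 1 = 17.

17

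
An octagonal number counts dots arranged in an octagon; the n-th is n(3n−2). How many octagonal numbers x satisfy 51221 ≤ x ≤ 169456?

108

The n-th octagonal number is n(3n−2).
Smallest index with value ≥ 51221: n = 131 (giving 51221).
Largest index with value ≤ 169456: n = 238 (giving 169456).
Indices 131 through 238: 108 terms.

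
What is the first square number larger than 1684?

1764

Solve n² > 1684 for integer n.
The largest n with value ≤ 1684 is 41 (since 1681 ≤ 1684 < 1764), so the first above is n = 42, value 1764.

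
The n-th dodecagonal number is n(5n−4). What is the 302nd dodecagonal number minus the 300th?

6012

302·(5·302 − 4) = 454812 and 300·(5·300 − 4) = 448800.
Difference: 454812 − 448800 = 6012.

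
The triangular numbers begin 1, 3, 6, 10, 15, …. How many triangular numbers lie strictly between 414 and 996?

The n-th triangular number is n(n+1)/2.
Smallest index with value > 414: n = 29 (giving 435).
Largest index with value < 996: n = 44 (giving 990).
Indices 29 through 44: 16 terms.

16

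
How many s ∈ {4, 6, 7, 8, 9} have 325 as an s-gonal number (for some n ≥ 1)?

s = 4: P(4, 18) = 324 and P(4, 19) = 361; 325 is not s-gonal.
s = 6: P(6, 13) = 325. ✓
s = 7: P(7, 11) = 286 and P(7, 12) = 342; 325 is not s-gonal.
s = 8: P(8, 10) = 280 and P(8, 11) = 341; 325 is not s-gonal.
s = 9: P(9, 10) = 325. ✓
Hits: s ∈ {6, 9} → 2.

2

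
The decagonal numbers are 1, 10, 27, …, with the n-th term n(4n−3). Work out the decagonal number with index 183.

133407

183·(4·183 − 3) = 183·729 = 133407.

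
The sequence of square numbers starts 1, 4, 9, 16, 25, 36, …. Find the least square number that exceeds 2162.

Solve n² > 2162 for integer n.
The largest n with value ≤ 2162 is 46 (since 2116 ≤ 2162 < 2209), so the first above is n = 47, value 2209.

2209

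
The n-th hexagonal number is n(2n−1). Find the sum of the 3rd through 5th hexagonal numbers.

Σ i(2i−1) = 2Σi² − Σi over i = 3..5.
Σi = 15 − 3 = 12 and Σi² = 55 − 5 = 50.
2·50 − 1·12 = 88.

88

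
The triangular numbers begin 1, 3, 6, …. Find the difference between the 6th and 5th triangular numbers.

Consecutive triangular numbers differ by n: T_{6} − T_{5} = 6.

6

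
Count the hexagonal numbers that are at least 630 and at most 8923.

50

The n-th hexagonal number is n(2n−1).
Smallest index with value ≥ 630: n = 18 (giving 630).
Largest index with value ≤ 8923: n = 67 (giving 8911).
Indices 18 through 67: 50 terms.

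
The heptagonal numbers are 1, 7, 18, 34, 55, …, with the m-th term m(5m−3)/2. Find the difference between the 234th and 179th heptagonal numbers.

56705

234·(5·234 − 3)/2 = 136539 and 179·(5·179 − 3)/2 = 79834.
Difference: 136539 − 79834 = 56705.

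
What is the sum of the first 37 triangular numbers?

Σ i(i+1)/2 = (Σi² + Σi) / 2 over i = 1..37.
Σi = 703 and Σi² = 17575.
(1·17575 + 1·703) / 2 = 18278/2 = 9139.

9139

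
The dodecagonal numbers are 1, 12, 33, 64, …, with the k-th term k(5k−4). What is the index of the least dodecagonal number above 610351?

350

Solve n(5n−4) > 610351 for integer n.
The largest n with value ≤ 610351 is 349 (since 607609 ≤ 610351 < 611100), so the first above is n = 350, value 611100.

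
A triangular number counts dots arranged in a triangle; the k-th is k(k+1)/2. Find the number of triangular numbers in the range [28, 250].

The n-th triangular number is n(n+1)/2.
Smallest index with value ≥ 28: n = 7 (giving 28).
Largest index with value ≤ 250: n = 21 (giving 231).
Indices 7 through 21: 15 terms.

15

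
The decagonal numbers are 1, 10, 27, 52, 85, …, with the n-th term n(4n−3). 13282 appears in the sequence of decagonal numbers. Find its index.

Set n(4n−3) = 13282, giving 4n² − 3n − 13282 = 0.
The discriminant is 9 + 16·13282 = 212521, and √212521 = 461.
So n = (3 + 461) / 8 = 464/8 = 58.

58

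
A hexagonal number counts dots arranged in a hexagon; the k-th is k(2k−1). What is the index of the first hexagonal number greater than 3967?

Solve n(2n−1) > 3967 for integer n.
The largest n with value ≤ 3967 is 44 (since 3828 ≤ 3967 < 4005), so the first above is n = 45, value 4005.

45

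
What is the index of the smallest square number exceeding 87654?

297

Solve n² > 87654 for integer n.
The largest n with value ≤ 87654 is 296 (since 87616 ≤ 87654 < 88209), so the first above is n = 297, value 88209.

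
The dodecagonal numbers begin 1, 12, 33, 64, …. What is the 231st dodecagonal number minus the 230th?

Consecutive dodecagonal numbers differ by 10n − 9: here 10·231 − 9 = 2301.

2301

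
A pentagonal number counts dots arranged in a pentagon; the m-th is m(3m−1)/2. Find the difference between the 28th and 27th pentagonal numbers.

Consecutive pentagonal numbers differ by 3n − 2: here 3·28 − 2 = 82.

82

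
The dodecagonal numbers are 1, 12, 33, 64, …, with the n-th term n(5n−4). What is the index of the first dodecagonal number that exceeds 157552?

Solve n(5n−4) > 157552 for integer n.
The largest n with value ≤ 157552 is 177 (since 155937 ≤ 157552 < 157708), so the first above is n = 178, value 157708.

178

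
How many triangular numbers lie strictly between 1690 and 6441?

55

The n-th triangular number is n(n+1)/2.
Smallest index with value > 1690: n = 58 (giving 1711).
Largest index with value < 6441: n = 112 (giving 6328).
Indices 58 through 112: 55 terms.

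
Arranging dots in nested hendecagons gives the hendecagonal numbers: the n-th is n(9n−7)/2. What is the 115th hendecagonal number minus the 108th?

7000

115·(9·115 − 7)/2 = 59110 and 108·(9·108 − 7)/2 = 52110.
Difference: 59110 − 52110 = 7000.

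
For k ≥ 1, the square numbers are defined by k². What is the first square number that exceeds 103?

121

Solve n² > 103 for integer n.
The largest n with value ≤ 103 is 10 (since 100 ≤ 103 < 121), so the first above is n = 11, value 121.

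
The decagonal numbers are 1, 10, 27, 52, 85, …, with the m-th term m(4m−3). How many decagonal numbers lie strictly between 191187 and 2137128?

512

The n-th decagonal number is n(4n−3).
Smallest index with value > 191187: n = 220 (giving 192940).
Largest index with value < 2137128: n = 731 (giving 2135251).
Indices 220 through 731: 512 terms.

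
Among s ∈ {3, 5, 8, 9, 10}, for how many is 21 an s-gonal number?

s = 3: P(3, 6) = 21. ✓
s = 5: P(5, 3) = 12 and P(5, 4) = 22; 21 is not s-gonal.
s = 8: P(8, 3) = 21. ✓
s = 9: P(9, 2) = 9 and P(9, 3) = 24; 21 is not s-gonal.
s = 10: P(10, 2) = 10 and P(10, 3) = 27; 21 is not s-gonal.
Hits: s ∈ {3, 8} → 2.

2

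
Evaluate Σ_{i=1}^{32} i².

11440

Σ_{i=1}^{32} i² = 32·33·65/6 = 11440.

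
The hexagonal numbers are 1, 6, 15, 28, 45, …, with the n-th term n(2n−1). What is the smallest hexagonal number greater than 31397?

Solve n(2n−1) > 31397 for integer n.
The largest n with value ≤ 31397 is 125 (since 31125 ≤ 31397 < 31626), so the first above is n = 126, value 31626.

31626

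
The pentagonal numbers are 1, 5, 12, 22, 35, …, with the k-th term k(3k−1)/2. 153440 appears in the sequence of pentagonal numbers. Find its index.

Set n(3n−1)/2 = 153440, giving 3n² − n − 306880 = 0.
The discriminant is 1 + 24·153440 = 3682561, and √3682561 = 1919.
So n = (1 + 1919) / 6 = 1920/6 = 320.

320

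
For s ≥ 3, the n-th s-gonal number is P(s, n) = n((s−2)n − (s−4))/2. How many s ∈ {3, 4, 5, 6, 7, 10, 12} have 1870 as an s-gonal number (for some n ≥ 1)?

1

s = 3: P(3, 60) = 1830 and P(3, 61) = 1891; 1870 is not s-gonal.
s = 4: P(4, 43) = 1849 and P(4, 44) = 1936; 1870 is not s-gonal.
s = 5: P(5, 35) = 1820 and P(5, 36) = 1926; 1870 is not s-gonal.
s = 6: P(6, 30) = 1770 and P(6, 31) = 1891; 1870 is not s-gonal.
s = 7: P(7, 27) = 1782 and P(7, 28) = 1918; 1870 is not s-gonal.
s = 10: P(10, 22) = 1870. ✓
s = 12: P(12, 19) = 1729 and P(12, 20) = 1920; 1870 is not s-gonal.
Hits: s ∈ {10} → 1.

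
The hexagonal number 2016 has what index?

Set n(2n−1) = 2016, giving 2n² − n − 2016 = 0.
The discriminant is 1 + 8·2016 = 16129, and √16129 = 127.
So n = (1 + 127) / 4 = 128/4 = 32.

32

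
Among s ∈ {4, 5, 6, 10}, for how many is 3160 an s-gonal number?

s = 4: P(4, 56) = 3136 and P(4, 57) = 3249; 3160 is not s-gonal.
s = 5: P(5, 46) = 3151 and P(5, 47) = 3290; 3160 is not s-gonal.
s = 6: P(6, 40) = 3160. ✓
s = 10: P(10, 28) = 3052 and P(10, 29) = 3277; 3160 is not s-gonal.
Hits: s ∈ {6} → 1.

1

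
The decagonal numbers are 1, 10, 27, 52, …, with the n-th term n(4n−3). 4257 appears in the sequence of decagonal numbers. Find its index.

Set n(4n−3) = 4257, giving 4n² − 3n − 4257 = 0.
The discriminant is 9 + 16·4257 = 68121, and √68121 = 261.
So n = (3 + 261) / 8 = 264/8 = 33.

33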